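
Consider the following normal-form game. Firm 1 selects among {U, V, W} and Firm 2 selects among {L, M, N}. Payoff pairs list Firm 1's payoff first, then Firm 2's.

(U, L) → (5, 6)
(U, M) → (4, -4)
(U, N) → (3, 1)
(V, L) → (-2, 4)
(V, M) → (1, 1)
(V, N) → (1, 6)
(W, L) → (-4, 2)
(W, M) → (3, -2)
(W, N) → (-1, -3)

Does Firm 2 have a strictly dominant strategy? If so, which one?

Check whether one of Firm 2's strategies beats all alternatives regardless of what the opponent does.
L is not dominant: against V, N gives 6 > 4.
M is not dominant: against U, L gives 6 > -4.
N is not dominant: against U, L gives 6 > 1.
No single strategy is best against every opponent action.

No strictly dominant strategy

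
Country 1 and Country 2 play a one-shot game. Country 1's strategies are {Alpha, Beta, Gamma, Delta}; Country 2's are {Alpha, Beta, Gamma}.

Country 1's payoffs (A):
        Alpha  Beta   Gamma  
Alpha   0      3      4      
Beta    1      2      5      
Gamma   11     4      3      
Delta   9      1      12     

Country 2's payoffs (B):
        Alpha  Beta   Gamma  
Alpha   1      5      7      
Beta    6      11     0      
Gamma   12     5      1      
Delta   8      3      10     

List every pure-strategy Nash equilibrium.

(Gamma, Alpha) and (Delta, Gamma)

A profile is a Nash equilibrium when each player is best-responding to the other.
Country 1's best responses — vs Alpha: Gamma (payoff 11); vs Beta: Gamma (payoff 4); vs Gamma: Delta (payoff 12).
Country 2's best responses — vs Alpha: Gamma (payoff 7); vs Beta: Beta (payoff 11); vs Gamma: Alpha (payoff 12); vs Delta: Gamma (payoff 10).
Mutual best responses occur at (Gamma, Alpha) and (Delta, Gamma); at each, neither player gains by switching.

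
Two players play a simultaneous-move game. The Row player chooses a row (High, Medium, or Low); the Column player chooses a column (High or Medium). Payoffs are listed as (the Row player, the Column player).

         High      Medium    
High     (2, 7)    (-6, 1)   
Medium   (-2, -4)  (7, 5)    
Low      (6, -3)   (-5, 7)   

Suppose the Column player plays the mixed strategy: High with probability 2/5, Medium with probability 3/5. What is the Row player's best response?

The Row player's best reply maximizes expected payoff against the mix.
High: (2/5)·2 + (3/5)·(-6) = -14/5
Medium: (2/5)·(-2) + (3/5)·7 = 17/5
Low: (2/5)·6 + (3/5)·(-5) = -3/5
Highest expected payoff is 17/5, from Medium.

Medium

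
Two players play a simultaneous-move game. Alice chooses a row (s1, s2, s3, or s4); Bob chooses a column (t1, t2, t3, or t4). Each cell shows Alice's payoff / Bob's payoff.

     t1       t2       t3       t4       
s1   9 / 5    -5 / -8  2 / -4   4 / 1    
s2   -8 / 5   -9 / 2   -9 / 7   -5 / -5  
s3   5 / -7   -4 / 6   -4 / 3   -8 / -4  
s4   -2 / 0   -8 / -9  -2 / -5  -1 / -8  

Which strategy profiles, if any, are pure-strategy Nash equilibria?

(s1, t1) and (s3, t2)

A profile is a Nash equilibrium when each player is best-responding to the other.
Alice's best responses — vs t1: s1 (payoff 9); vs t2: s3 (payoff -4); vs t3: s1 (payoff 2); vs t4: s1 (payoff 4).
Bob's best responses — vs s1: t1 (payoff 5); vs s2: t3 (payoff 7); vs s3: t2 (payoff 6); vs s4: t1 (payoff 0).
Mutual best responses occur at (s1, t1) and (s3, t2); at each, neither player gains by switching.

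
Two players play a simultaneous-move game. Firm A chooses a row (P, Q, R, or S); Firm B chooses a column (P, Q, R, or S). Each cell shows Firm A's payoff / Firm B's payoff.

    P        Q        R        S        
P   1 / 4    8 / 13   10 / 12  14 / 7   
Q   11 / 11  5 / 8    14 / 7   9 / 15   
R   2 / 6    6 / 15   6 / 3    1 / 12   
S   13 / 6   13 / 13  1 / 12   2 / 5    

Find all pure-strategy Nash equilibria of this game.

A profile is a Nash equilibrium when each player is best-responding to the other.
Firm A's best responses — vs P: S (payoff 13); vs Q: S (payoff 13); vs R: Q (payoff 14); vs S: P (payoff 14).
Firm B's best responses — vs P: Q (payoff 13); vs Q: S (payoff 15); vs R: Q (payoff 15); vs S: Q (payoff 13).
The only mutual best response is (S, Q); neither player gains by switching there.

(S, Q)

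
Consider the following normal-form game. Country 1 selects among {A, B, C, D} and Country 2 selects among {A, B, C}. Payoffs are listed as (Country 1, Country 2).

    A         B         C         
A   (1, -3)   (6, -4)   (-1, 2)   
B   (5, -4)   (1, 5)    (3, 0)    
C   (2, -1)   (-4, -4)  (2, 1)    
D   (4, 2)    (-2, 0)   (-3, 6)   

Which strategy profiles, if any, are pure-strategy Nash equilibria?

No pure-strategy Nash equilibrium

A profile is a Nash equilibrium when each player is best-responding to the other.
Country 1's best responses — vs A: B (payoff 5); vs B: A (payoff 6); vs C: B (payoff 3).
Country 2's best responses — vs A: C (payoff 2); vs B: B (payoff 5); vs C: C (payoff 1); vs D: C (payoff 6).
No cell has both players best-responding. For instance, Country 1's best reply to A is B, but against B Country 2 prefers B over A.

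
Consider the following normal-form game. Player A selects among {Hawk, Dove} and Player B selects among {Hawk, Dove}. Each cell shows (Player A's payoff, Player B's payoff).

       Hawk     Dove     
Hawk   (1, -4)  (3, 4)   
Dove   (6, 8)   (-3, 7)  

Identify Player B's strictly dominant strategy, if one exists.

A strategy is strictly dominant if it gives Player B a strictly higher payoff than every other strategy, against every choice by the opponent.
Hawk is not dominant: against Hawk, Dove gives 4 > -4.
Dove is not dominant: against Dove, Hawk gives 8 > 7.
No single strategy is best against every opponent action.

No strictly dominant strategy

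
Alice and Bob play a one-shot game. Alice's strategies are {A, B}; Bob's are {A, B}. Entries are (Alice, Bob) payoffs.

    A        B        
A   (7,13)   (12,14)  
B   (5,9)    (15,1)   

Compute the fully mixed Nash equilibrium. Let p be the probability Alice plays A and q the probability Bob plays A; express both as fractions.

In a mixed NE each player is indifferent between their pure strategies, so the opponent's mix sets the indifference.
Bob indifferent between A and B: p·13 + (1−p)·9 = p·14 + (1−p)·1 ⟹ 9 + 4p = 1 + 13p ⟹ p = 8/9.
Alice indifferent between A and B: q·7 + (1−q)·12 = q·5 + (1−q)·15 ⟹ 12 + (-5)q = 15 + (-10)q ⟹ q = 3/5.

p = 8/9, q = 3/5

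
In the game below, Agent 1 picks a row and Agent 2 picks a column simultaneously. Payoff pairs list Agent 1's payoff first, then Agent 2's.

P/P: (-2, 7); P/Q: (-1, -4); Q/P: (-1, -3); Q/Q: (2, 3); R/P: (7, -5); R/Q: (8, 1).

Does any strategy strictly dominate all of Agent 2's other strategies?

A strategy is strictly dominant if it gives Agent 2 a strictly higher payoff than every other strategy, against every choice by the opponent.
P is not dominant: against Q, Q gives 3 > -3.
Q is not dominant: against P, P gives 7 > -4.
No single strategy is best against every opponent action.

No strictly dominant strategy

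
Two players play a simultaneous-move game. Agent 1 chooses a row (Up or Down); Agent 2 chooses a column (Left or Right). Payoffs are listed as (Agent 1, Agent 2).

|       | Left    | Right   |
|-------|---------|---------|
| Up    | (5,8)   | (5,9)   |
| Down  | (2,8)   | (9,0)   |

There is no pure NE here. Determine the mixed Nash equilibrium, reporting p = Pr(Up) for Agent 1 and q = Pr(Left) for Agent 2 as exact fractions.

p = 8/9, q = 4/7

Each player's mixing probability is pinned down by making the *other* player indifferent.
Agent 2 indifferent between Left and Right: p·8 + (1−p)·8 = p·9 + (1−p)·0 ⟹ 8 + 0p = 0 + 9p ⟹ p = 8/9.
Agent 1 indifferent between Up and Down: q·5 + (1−q)·5 = q·2 + (1−q)·9 ⟹ 5 + 0q = 9 + (-7)q ⟹ q = 4/7.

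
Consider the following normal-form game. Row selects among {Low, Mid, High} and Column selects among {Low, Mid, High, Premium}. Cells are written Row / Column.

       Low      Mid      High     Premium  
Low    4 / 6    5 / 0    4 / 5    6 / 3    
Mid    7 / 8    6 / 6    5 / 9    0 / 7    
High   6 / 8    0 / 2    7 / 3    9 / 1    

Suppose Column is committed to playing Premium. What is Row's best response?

With Column fixed at Premium, Row's payoffs are: Low → 6, Mid → 0, High → 9.
The maximum is 9, achieved by High.

High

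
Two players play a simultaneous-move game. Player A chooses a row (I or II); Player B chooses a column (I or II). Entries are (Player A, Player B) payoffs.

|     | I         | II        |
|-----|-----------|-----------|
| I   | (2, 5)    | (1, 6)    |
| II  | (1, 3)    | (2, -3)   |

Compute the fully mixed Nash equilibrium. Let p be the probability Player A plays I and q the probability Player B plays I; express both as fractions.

p = 6/7, q = 1/2

In a mixed NE each player is indifferent between their pure strategies, so the opponent's mix sets the indifference.
Player B indifferent between I and II: p·5 + (1−p)·3 = p·6 + (1−p)·(-3) ⟹ 3 + 2p = (-3) + 9p ⟹ p = 6/7.
Player A indifferent between I and II: q·2 + (1−q)·1 = q·1 + (1−q)·2 ⟹ 1 + 1q = 2 + (-1)q ⟹ q = 1/2.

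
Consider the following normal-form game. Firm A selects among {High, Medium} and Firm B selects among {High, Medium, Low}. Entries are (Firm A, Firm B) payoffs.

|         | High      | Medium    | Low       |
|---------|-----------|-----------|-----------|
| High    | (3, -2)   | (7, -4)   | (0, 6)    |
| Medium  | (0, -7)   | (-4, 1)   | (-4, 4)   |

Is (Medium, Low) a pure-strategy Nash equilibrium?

Holding Firm B at Low: Firm A gets -4 from Medium but could get 0 by switching to High. Firm A has a profitable deviation.

No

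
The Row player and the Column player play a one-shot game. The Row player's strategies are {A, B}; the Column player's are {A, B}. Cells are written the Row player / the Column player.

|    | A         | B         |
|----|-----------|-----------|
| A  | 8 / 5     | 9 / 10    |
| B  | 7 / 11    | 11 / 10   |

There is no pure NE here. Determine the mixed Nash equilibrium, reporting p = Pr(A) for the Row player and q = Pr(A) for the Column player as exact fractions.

Each player's mixing probability is pinned down by making the *other* player indifferent.
The Column player indifferent between A and B: p·5 + (1−p)·11 = p·10 + (1−p)·10 ⟹ 11 + (-6)p = 10 + 0p ⟹ p = 1/6.
The Row player indifferent between A and B: q·8 + (1−q)·9 = q·7 + (1−q)·11 ⟹ 9 + (-1)q = 11 + (-4)q ⟹ q = 2/3.

p = 1/6, q = 2/3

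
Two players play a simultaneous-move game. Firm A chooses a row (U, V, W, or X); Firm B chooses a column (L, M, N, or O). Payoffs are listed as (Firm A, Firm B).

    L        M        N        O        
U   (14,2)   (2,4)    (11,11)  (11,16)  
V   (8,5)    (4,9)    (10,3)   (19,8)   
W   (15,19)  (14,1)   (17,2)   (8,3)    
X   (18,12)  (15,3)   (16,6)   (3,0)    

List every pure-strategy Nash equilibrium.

Check mutual best responses: a cell is a NE iff neither player can gain by unilaterally deviating.
Firm A's best responses — vs L: X (payoff 18); vs M: X (payoff 15); vs N: W (payoff 17); vs O: V (payoff 19).
Firm B's best responses — vs U: O (payoff 16); vs V: M (payoff 9); vs W: L (payoff 19); vs X: L (payoff 12).
The only mutual best response is (X, L); neither player gains by switching there.

(X, L)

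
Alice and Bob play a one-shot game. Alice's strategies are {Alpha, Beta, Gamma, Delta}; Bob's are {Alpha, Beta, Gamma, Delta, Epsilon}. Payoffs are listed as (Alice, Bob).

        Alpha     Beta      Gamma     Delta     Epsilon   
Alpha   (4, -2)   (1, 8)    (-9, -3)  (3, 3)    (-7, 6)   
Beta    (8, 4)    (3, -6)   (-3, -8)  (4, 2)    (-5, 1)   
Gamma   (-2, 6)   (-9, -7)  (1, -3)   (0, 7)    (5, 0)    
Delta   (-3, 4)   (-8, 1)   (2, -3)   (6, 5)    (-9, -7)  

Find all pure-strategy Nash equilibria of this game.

(Beta, Alpha) and (Delta, Delta)

A profile is a Nash equilibrium when each player is best-responding to the other.
Alice's best responses — vs Alpha: Beta (payoff 8); vs Beta: Beta (payoff 3); vs Gamma: Delta (payoff 2); vs Delta: Delta (payoff 6); vs Epsilon: Gamma (payoff 5).
Bob's best responses — vs Alpha: Beta (payoff 8); vs Beta: Alpha (payoff 4); vs Gamma: Delta (payoff 7); vs Delta: Delta (payoff 5).
Mutual best responses occur at (Beta, Alpha) and (Delta, Delta); at each, neither player gains by switching.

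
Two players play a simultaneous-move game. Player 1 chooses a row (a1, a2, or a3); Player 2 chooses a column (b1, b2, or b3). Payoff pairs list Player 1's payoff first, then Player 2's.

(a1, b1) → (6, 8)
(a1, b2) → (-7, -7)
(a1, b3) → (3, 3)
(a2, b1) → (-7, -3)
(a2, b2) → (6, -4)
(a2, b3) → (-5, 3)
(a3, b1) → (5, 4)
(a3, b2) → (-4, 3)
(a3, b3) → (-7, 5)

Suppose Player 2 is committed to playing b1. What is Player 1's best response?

With Player 2 fixed at b1, Player 1's payoffs are: a1 → 6, a2 → -7, a3 → 5.
The maximum is 6, achieved by a1.

a1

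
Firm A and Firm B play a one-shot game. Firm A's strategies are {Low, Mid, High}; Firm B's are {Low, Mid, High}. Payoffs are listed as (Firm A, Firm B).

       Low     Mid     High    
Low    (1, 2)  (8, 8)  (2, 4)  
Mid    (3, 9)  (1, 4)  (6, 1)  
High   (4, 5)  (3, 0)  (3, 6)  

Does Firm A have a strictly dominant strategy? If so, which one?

None

Check whether one of Firm A's strategies beats all alternatives regardless of what the opponent does.
Low is not dominant: against Low, Mid gives 3 > 1.
Mid is not dominant: against Low, High gives 4 > 3.
High is not dominant: against Mid, Low gives 8 > 3.
No single strategy is best against every opponent action.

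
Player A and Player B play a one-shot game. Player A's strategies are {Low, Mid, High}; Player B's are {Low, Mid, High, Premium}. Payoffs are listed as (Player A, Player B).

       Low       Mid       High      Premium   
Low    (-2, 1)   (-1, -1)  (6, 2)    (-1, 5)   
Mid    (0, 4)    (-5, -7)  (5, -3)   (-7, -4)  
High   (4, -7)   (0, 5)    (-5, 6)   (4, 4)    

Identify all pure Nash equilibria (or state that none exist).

A profile is a Nash equilibrium when each player is best-responding to the other.
Player A's best responses — vs Low: High (payoff 4); vs Mid: High (payoff 0); vs High: Low (payoff 6); vs Premium: High (payoff 4).
Player B's best responses — vs Low: Premium (payoff 5); vs Mid: Low (payoff 4); vs High: High (payoff 6).
No cell has both players best-responding. For instance, Player A's best reply to Low is High, but against High Player B prefers High over Low.

There is no pure-strategy Nash equilibrium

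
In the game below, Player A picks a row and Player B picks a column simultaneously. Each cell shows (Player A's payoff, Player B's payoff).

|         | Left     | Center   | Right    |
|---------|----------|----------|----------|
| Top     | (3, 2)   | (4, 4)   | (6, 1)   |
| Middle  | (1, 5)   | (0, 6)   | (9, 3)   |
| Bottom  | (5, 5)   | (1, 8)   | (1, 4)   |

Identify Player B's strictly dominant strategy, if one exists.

Center

Check whether one of Player B's strategies beats all alternatives regardless of what the opponent does.
Center strictly dominates: vs Top: 4 > each of {2, 1}; vs Middle: 6 > each of {5, 3}; vs Bottom: 8 > each of {5, 4}.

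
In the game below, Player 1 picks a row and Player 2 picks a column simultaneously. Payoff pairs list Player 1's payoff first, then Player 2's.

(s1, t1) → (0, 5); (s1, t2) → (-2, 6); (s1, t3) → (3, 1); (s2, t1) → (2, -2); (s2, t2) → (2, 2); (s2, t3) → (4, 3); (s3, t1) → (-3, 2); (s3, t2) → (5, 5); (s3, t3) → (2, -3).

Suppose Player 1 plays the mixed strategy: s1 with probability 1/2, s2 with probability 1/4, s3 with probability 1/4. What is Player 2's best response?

Compute Player 2's expected payoff from each pure strategy against the given mix.
t1: (1/2)·5 + (1/4)·(-2) + (1/4)·2 = 5/2
t2: (1/2)·6 + (1/4)·2 + (1/4)·5 = 19/4
t3: (1/2)·1 + (1/4)·3 + (1/4)·(-3) = 1/2
Highest expected payoff is 19/4, from t2.

t2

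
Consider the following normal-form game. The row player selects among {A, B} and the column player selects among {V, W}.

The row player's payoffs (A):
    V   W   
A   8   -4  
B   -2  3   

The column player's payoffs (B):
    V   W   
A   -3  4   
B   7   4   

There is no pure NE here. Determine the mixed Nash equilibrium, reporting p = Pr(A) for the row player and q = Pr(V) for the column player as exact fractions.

p = 3/10, q = 7/17

Each player's mixing probability is pinned down by making the *other* player indifferent.
The column player indifferent between V and W: p·(-3) + (1−p)·7 = p·4 + (1−p)·4 ⟹ 7 + (-10)p = 4 + 0p ⟹ p = 3/10.
The row player indifferent between A and B: q·8 + (1−q)·(-4) = q·(-2) + (1−q)·3 ⟹ (-4) + 12q = 3 + (-5)q ⟹ q = 7/17.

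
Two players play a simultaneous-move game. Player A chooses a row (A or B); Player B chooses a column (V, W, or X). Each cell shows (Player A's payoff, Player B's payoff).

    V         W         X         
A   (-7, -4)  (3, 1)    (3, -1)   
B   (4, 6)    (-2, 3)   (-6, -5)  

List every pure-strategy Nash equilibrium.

(A, W) and (B, V)

Check mutual best responses: a cell is a NE iff neither player can gain by unilaterally deviating.
Player A's best responses — vs V: B (payoff 4); vs W: A (payoff 3); vs X: A (payoff 3).
Player B's best responses — vs A: W (payoff 1); vs B: V (payoff 6).
Mutual best responses occur at (A, W) and (B, V); at each, neither player gains by switching.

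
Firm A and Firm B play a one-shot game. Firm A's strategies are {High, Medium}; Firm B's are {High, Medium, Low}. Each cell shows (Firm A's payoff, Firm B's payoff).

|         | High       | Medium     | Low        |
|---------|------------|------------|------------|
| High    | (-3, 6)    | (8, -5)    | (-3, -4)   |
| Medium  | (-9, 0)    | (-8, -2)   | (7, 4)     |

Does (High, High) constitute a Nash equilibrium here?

Holding Firm B at High: Firm A gets -3 from High, versus -9 from Medium. No profitable deviation for Firm A.
Holding Firm A at High: Firm B gets 6 from High, versus -5 from Medium, -4 from Low. No profitable deviation for Firm B either.

Yes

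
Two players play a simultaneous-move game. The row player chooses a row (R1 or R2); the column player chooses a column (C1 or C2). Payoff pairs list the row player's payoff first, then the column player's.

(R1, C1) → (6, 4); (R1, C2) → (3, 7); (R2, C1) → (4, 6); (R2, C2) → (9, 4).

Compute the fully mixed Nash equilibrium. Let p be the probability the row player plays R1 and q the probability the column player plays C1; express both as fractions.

p = 2/5, q = 3/4

In a mixed NE each player is indifferent between their pure strategies, so the opponent's mix sets the indifference.
The column player indifferent between C1 and C2: p·4 + (1−p)·6 = p·7 + (1−p)·4 ⟹ 6 + (-2)p = 4 + 3p ⟹ p = 2/5.
The row player indifferent between R1 and R2: q·6 + (1−q)·3 = q·4 + (1−q)·9 ⟹ 3 + 3q = 9 + (-5)q ⟹ q = 3/4.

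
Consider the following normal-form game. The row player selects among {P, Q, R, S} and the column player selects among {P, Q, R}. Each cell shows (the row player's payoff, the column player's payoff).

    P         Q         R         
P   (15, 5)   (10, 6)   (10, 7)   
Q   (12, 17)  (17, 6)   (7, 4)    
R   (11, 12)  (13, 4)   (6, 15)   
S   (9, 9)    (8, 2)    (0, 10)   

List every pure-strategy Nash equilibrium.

(P, R)

A profile is a Nash equilibrium when each player is best-responding to the other.
The row player's best responses — vs P: P (payoff 15); vs Q: Q (payoff 17); vs R: P (payoff 10).
The column player's best responses — vs P: R (payoff 7); vs Q: P (payoff 17); vs R: R (payoff 15); vs S: R (payoff 10).
The only mutual best response is (P, R); neither player gains by switching there.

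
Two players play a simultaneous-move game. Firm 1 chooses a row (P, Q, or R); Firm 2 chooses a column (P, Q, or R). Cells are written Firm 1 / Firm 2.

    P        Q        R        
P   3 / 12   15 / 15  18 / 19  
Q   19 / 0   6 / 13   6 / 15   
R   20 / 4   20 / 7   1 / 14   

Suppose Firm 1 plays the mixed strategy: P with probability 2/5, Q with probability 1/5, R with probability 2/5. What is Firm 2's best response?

R

Firm 2's best reply maximizes expected payoff against the mix.
P: (2/5)·12 + (1/5)·0 + (2/5)·4 = 32/5
Q: (2/5)·15 + (1/5)·13 + (2/5)·7 = 57/5
R: (2/5)·19 + (1/5)·15 + (2/5)·14 = 81/5
Highest expected payoff is 81/5, from R.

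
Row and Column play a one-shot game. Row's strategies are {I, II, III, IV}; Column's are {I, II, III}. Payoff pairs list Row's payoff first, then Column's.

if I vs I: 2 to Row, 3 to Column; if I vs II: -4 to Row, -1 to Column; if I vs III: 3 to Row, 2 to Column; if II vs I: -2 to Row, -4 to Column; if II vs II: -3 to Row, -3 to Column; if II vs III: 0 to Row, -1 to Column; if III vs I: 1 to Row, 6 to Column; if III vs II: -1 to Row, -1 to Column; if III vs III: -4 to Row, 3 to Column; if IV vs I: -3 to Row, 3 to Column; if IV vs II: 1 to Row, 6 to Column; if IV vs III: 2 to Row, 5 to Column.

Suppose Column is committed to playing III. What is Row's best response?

With Column fixed at III, Row's payoffs are: I → 3, II → 0, III → -4, IV → 2.
The maximum is 3, achieved by I.

I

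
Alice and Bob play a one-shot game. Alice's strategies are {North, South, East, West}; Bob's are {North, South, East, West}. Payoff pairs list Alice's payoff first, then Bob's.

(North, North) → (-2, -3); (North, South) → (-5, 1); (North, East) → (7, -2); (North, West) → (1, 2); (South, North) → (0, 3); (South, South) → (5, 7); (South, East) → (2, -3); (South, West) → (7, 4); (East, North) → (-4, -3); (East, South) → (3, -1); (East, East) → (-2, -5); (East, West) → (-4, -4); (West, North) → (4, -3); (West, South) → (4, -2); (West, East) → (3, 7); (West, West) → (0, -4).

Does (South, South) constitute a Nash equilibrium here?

Yes

Holding Bob at South: Alice gets 5 from South, versus -5 from North, 3 from East, 4 from West. No profitable deviation for Alice.
Holding Alice at South: Bob gets 7 from South, versus 3 from North, -3 from East, 4 from West. No profitable deviation for Bob either.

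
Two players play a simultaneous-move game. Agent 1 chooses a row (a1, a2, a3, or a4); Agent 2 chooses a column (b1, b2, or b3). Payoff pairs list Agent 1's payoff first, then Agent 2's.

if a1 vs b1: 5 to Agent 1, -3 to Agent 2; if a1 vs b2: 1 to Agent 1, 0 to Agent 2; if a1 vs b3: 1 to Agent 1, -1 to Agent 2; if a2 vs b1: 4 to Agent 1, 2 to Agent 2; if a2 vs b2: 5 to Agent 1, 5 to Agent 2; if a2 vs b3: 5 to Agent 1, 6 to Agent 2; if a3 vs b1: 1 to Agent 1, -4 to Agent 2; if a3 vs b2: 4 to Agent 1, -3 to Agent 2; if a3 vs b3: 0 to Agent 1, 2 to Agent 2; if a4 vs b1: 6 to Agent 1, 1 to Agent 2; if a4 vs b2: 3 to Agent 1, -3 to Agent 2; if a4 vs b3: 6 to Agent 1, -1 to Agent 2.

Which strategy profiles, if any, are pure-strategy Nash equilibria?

(a4, b1)

Find each player's best response to every opponent strategy; NE are the intersections.
Agent 1's best responses — vs b1: a4 (payoff 6); vs b2: a2 (payoff 5); vs b3: a4 (payoff 6).
Agent 2's best responses — vs a1: b2 (payoff 0); vs a2: b3 (payoff 6); vs a3: b3 (payoff 2); vs a4: b1 (payoff 1).
The only mutual best response is (a4, b1); neither player gains by switching there.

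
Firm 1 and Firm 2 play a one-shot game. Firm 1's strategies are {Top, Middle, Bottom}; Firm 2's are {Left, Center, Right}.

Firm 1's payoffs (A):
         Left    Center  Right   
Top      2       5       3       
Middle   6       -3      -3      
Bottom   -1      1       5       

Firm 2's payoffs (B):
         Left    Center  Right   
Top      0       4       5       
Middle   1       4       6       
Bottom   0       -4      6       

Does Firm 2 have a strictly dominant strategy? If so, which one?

A strategy is strictly dominant if it gives Firm 2 a strictly higher payoff than every other strategy, against every choice by the opponent.
Right strictly dominates: vs Top: 5 > each of {0, 4}; vs Middle: 6 > each of {1, 4}; vs Bottom: 6 > each of {0, -4}.

Right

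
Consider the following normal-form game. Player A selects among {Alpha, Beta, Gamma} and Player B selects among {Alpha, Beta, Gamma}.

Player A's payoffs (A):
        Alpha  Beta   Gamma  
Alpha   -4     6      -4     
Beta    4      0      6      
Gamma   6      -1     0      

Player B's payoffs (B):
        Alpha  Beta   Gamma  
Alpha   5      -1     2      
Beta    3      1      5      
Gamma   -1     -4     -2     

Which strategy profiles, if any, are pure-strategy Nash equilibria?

(Beta, Gamma) and (Gamma, Alpha)

A profile is a Nash equilibrium when each player is best-responding to the other.
Player A's best responses — vs Alpha: Gamma (payoff 6); vs Beta: Alpha (payoff 6); vs Gamma: Beta (payoff 6).
Player B's best responses — vs Alpha: Alpha (payoff 5); vs Beta: Gamma (payoff 5); vs Gamma: Alpha (payoff -1).
Mutual best responses occur at (Beta, Gamma) and (Gamma, Alpha); at each, neither player gains by switching.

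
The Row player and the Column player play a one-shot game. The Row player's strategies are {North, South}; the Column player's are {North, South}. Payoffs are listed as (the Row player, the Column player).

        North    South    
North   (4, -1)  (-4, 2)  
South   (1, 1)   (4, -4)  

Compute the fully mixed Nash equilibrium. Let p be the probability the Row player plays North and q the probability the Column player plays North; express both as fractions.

In a mixed NE each player is indifferent between their pure strategies, so the opponent's mix sets the indifference.
The Column player indifferent between North and South: p·(-1) + (1−p)·1 = p·2 + (1−p)·(-4) ⟹ 1 + (-2)p = (-4) + 6p ⟹ p = 5/8.
The Row player indifferent between North and South: q·4 + (1−q)·(-4) = q·1 + (1−q)·4 ⟹ (-4) + 8q = 4 + (-3)q ⟹ q = 8/11.

p = 5/8, q = 8/11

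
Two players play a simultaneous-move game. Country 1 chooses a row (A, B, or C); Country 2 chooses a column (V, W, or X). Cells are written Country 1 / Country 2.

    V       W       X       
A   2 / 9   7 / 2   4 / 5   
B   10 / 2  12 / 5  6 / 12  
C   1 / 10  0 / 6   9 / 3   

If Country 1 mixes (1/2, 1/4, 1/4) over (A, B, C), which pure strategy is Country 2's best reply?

Compute Country 2's expected payoff from each pure strategy against the given mix.
V: (1/2)·9 + (1/4)·2 + (1/4)·10 = 15/2
W: (1/2)·2 + (1/4)·5 + (1/4)·6 = 15/4
X: (1/2)·5 + (1/4)·12 + (1/4)·3 = 25/4
Highest expected payoff is 15/2, from V.

V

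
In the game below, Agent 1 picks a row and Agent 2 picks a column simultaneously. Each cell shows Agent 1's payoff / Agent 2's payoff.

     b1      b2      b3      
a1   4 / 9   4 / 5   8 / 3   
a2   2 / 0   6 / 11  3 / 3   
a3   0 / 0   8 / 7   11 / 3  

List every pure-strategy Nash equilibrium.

(a1, b1) and (a3, b2)

A profile is a Nash equilibrium when each player is best-responding to the other.
Agent 1's best responses — vs b1: a1 (payoff 4); vs b2: a3 (payoff 8); vs b3: a3 (payoff 11).
Agent 2's best responses — vs a1: b1 (payoff 9); vs a2: b2 (payoff 11); vs a3: b2 (payoff 7).
Mutual best responses occur at (a1, b1) and (a3, b2); at each, neither player gains by switching.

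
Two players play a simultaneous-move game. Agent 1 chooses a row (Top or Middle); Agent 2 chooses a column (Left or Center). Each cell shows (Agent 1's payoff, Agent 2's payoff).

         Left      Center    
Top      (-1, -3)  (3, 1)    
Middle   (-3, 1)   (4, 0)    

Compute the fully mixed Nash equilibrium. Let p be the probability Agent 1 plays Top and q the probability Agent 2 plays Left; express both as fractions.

In a mixed NE each player is indifferent between their pure strategies, so the opponent's mix sets the indifference.
Agent 2 indifferent between Left and Center: p·(-3) + (1−p)·1 = p·1 + (1−p)·0 ⟹ 1 + (-4)p = 0 + 1p ⟹ p = 1/5.
Agent 1 indifferent between Top and Middle: q·(-1) + (1−q)·3 = q·(-3) + (1−q)·4 ⟹ 3 + (-4)q = 4 + (-7)q ⟹ q = 1/3.

p = 1/5, q = 1/3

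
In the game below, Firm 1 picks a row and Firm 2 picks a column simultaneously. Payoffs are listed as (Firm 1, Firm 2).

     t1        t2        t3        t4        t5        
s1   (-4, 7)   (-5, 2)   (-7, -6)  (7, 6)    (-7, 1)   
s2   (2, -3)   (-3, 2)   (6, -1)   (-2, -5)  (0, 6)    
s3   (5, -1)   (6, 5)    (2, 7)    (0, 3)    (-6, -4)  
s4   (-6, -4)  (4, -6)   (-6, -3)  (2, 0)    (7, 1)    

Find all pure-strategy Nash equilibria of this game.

(s4, t5)

A profile is a Nash equilibrium when each player is best-responding to the other.
Firm 1's best responses — vs t1: s3 (payoff 5); vs t2: s3 (payoff 6); vs t3: s2 (payoff 6); vs t4: s1 (payoff 7); vs t5: s4 (payoff 7).
Firm 2's best responses — vs s1: t1 (payoff 7); vs s2: t5 (payoff 6); vs s3: t3 (payoff 7); vs s4: t5 (payoff 1).
The only mutual best response is (s4, t5); neither player gains by switching there.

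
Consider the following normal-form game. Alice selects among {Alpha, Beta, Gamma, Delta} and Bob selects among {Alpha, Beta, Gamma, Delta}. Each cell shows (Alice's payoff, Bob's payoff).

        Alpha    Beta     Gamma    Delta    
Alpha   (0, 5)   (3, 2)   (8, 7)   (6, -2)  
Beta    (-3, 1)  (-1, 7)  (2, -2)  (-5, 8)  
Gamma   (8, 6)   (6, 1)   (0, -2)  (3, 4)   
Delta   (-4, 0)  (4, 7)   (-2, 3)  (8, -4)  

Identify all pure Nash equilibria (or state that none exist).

A profile is a Nash equilibrium when each player is best-responding to the other.
Alice's best responses — vs Alpha: Gamma (payoff 8); vs Beta: Gamma (payoff 6); vs Gamma: Alpha (payoff 8); vs Delta: Delta (payoff 8).
Bob's best responses — vs Alpha: Gamma (payoff 7); vs Beta: Delta (payoff 8); vs Gamma: Alpha (payoff 6); vs Delta: Beta (payoff 7).
Mutual best responses occur at (Alpha, Gamma) and (Gamma, Alpha); at each, neither player gains by switching.

(Alpha, Gamma) and (Gamma, Alpha)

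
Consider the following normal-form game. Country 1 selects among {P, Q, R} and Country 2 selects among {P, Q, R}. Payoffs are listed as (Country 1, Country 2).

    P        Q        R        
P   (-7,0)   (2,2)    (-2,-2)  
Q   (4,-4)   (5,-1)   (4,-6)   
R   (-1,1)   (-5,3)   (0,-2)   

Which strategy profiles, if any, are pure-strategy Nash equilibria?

Check mutual best responses: a cell is a NE iff neither player can gain by unilaterally deviating.
Country 1's best responses — vs P: Q (payoff 4); vs Q: Q (payoff 5); vs R: Q (payoff 4).
Country 2's best responses — vs P: Q (payoff 2); vs Q: Q (payoff -1); vs R: Q (payoff 3).
The only mutual best response is (Q, Q); neither player gains by switching there.

(Q, Q)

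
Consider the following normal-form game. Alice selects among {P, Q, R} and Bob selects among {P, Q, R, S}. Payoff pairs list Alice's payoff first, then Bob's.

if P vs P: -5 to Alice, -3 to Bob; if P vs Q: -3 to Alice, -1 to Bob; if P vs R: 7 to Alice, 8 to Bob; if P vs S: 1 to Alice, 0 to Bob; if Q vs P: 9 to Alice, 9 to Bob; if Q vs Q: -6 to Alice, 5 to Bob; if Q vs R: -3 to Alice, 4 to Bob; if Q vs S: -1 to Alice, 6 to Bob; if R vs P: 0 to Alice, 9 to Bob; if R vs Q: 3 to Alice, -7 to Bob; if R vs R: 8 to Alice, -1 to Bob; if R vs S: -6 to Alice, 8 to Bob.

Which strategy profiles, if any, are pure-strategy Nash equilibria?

Check mutual best responses: a cell is a NE iff neither player can gain by unilaterally deviating.
Alice's best responses — vs P: Q (payoff 9); vs Q: R (payoff 3); vs R: R (payoff 8); vs S: P (payoff 1).
Bob's best responses — vs P: R (payoff 8); vs Q: P (payoff 9); vs R: P (payoff 9).
The only mutual best response is (Q, P); neither player gains by switching there.

(Q, P)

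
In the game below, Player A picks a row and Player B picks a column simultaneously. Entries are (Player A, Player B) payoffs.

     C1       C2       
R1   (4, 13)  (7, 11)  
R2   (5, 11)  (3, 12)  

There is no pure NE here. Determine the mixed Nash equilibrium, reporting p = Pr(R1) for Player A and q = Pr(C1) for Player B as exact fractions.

p = 1/3, q = 4/5

Each player's mixing probability is pinned down by making the *other* player indifferent.
Player B indifferent between C1 and C2: p·13 + (1−p)·11 = p·11 + (1−p)·12 ⟹ 11 + 2p = 12 + (-1)p ⟹ p = 1/3.
Player A indifferent between R1 and R2: q·4 + (1−q)·7 = q·5 + (1−q)·3 ⟹ 7 + (-3)q = 3 + 2q ⟹ q = 4/5.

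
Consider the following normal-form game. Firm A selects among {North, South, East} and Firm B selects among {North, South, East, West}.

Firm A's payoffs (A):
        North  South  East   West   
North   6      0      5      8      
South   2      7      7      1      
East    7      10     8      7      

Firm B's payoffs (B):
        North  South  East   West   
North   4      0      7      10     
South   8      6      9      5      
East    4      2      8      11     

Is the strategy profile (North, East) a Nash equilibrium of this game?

Holding Firm B at East: Firm A gets 5 from North but could get 8 by switching to East. Firm A has a profitable deviation.

No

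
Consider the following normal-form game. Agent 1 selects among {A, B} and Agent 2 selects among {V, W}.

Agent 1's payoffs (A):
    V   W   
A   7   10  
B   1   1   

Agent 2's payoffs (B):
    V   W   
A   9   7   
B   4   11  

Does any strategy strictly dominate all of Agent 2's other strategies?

None

Check whether one of Agent 2's strategies beats all alternatives regardless of what the opponent does.
V is not dominant: against B, W gives 11 > 4.
W is not dominant: against A, V gives 9 > 7.
No single strategy is best against every opponent action.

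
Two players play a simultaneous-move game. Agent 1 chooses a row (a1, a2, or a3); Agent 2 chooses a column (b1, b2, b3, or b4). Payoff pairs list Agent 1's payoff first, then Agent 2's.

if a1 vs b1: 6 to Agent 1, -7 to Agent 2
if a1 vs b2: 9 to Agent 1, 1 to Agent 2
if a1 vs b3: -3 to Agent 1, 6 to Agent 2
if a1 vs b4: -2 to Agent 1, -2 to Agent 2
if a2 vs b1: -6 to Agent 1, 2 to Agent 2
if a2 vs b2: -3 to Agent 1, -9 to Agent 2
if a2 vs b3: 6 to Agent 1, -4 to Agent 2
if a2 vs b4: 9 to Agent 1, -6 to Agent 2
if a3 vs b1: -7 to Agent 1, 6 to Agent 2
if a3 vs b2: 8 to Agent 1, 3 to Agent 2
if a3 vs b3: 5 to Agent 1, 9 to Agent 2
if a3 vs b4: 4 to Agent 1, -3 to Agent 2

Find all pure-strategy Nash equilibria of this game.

Find each player's best response to every opponent strategy; NE are the intersections.
Agent 1's best responses — vs b1: a1 (payoff 6); vs b2: a1 (payoff 9); vs b3: a2 (payoff 6); vs b4: a2 (payoff 9).
Agent 2's best responses — vs a1: b3 (payoff 6); vs a2: b1 (payoff 2); vs a3: b3 (payoff 9).
No cell has both players best-responding. For instance, Agent 1's best reply to b1 is a1, but against a1 Agent 2 prefers b3 over b1.

There is no pure-strategy Nash equilibrium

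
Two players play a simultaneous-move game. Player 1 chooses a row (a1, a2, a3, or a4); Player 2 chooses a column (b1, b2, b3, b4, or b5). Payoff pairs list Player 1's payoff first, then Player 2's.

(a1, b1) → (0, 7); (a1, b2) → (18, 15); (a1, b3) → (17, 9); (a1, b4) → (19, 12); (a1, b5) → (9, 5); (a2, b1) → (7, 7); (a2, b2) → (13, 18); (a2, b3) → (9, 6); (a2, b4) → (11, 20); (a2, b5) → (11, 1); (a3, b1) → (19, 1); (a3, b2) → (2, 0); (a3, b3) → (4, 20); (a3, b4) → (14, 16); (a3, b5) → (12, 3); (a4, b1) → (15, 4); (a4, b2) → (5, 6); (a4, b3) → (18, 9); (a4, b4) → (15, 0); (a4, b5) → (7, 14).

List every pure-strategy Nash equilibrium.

(a1, b2)

A profile is a Nash equilibrium when each player is best-responding to the other.
Player 1's best responses — vs b1: a3 (payoff 19); vs b2: a1 (payoff 18); vs b3: a4 (payoff 18); vs b4: a1 (payoff 19); vs b5: a3 (payoff 12).
Player 2's best responses — vs a1: b2 (payoff 15); vs a2: b4 (payoff 20); vs a3: b3 (payoff 20); vs a4: b5 (payoff 14).
The only mutual best response is (a1, b2); neither player gains by switching there.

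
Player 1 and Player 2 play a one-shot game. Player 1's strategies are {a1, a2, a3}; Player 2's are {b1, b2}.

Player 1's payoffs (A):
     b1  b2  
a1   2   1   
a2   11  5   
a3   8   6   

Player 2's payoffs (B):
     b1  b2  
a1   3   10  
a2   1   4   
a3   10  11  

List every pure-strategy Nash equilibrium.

Check mutual best responses: a cell is a NE iff neither player can gain by unilaterally deviating.
Player 1's best responses — vs b1: a2 (payoff 11); vs b2: a3 (payoff 6).
Player 2's best responses — vs a1: b2 (payoff 10); vs a2: b2 (payoff 4); vs a3: b2 (payoff 11).
The only mutual best response is (a3, b2); neither player gains by switching there.

(a3, b2)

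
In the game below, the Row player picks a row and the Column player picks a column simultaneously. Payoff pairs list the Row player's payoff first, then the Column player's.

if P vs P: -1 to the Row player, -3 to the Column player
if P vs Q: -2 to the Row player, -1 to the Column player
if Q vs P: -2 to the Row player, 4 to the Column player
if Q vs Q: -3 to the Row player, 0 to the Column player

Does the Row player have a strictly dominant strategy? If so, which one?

P

A strategy is strictly dominant if it gives the Row player a strictly higher payoff than every other strategy, against every choice by the opponent.
P strictly dominates: vs P: -1 > -2; vs Q: -2 > -3.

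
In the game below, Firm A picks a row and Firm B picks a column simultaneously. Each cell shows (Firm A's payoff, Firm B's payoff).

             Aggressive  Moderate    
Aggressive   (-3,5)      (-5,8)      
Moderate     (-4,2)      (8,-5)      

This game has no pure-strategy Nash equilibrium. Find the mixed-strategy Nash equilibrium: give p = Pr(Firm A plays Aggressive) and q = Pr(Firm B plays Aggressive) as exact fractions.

p = 7/10, q = 13/14

In a mixed NE each player is indifferent between their pure strategies, so the opponent's mix sets the indifference.
Firm B indifferent between Aggressive and Moderate: p·5 + (1−p)·2 = p·8 + (1−p)·(-5) ⟹ 2 + 3p = (-5) + 13p ⟹ p = 7/10.
Firm A indifferent between Aggressive and Moderate: q·(-3) + (1−q)·(-5) = q·(-4) + (1−q)·8 ⟹ (-5) + 2q = 8 + (-12)q ⟹ q = 13/14.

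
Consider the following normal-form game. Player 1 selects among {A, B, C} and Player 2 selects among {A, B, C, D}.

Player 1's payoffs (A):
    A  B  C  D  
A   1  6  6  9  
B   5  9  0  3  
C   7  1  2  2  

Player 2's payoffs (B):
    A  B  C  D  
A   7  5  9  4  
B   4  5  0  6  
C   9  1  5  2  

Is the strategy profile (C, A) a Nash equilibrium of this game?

Holding Player 2 at A: Player 1 gets 7 from C, versus 1 from A, 5 from B. No profitable deviation for Player 1.
Holding Player 1 at C: Player 2 gets 9 from A, versus 1 from B, 5 from C, 2 from D. No profitable deviation for Player 2 either.

Yes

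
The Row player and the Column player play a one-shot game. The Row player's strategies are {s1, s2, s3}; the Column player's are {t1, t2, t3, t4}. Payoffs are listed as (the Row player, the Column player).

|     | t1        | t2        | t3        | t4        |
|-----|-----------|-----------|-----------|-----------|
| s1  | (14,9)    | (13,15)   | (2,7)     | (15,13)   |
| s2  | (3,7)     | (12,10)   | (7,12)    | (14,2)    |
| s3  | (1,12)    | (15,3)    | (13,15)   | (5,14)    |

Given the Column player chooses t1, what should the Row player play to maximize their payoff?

s1

With the Column player fixed at t1, the Row player's payoffs are: s1 → 14, s2 → 3, s3 → 1.
The maximum is 14, achieved by s1.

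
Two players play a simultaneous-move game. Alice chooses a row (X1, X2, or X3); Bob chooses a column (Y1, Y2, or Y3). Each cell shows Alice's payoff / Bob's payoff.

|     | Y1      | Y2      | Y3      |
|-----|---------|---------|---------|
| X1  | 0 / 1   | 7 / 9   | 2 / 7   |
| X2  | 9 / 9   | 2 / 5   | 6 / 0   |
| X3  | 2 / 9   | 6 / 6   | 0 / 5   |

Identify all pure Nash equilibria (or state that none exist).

(X1, Y2) and (X2, Y1)

Find each player's best response to every opponent strategy; NE are the intersections.
Alice's best responses — vs Y1: X2 (payoff 9); vs Y2: X1 (payoff 7); vs Y3: X2 (payoff 6).
Bob's best responses — vs X1: Y2 (payoff 9); vs X2: Y1 (payoff 9); vs X3: Y1 (payoff 9).
Mutual best responses occur at (X1, Y2) and (X2, Y1); at each, neither player gains by switching.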